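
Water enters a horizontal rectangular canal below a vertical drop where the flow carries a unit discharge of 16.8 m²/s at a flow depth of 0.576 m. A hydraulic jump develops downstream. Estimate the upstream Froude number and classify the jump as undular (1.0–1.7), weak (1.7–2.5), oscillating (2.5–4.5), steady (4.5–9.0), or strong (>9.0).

V₁ = q/y₁ = 16.8/0.576 = 29.2 m/s. Fr₁ = V₁/√(g·y₁) = 29.2/√(9.81×0.576) = 12.3.
Fr₁ = 12.3 lies in the strong range.

Fr₁ = 12.3; strong jump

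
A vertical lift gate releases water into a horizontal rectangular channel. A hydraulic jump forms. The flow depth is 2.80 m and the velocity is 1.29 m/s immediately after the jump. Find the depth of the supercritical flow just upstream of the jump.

y₁ = 0.306 m

Fr₂ = V₂/√(g·y₂) = 1.29/√(9.81×2.80) = 0.246.
Since the conjugate-depth ratio holds either way, y₁/y₂ = ½[√(1 + 8Fr₂²) − 1] = ½[√1.485 − 1] = 0.109.
y₁ = 0.109 × 2.80 = 0.306 m.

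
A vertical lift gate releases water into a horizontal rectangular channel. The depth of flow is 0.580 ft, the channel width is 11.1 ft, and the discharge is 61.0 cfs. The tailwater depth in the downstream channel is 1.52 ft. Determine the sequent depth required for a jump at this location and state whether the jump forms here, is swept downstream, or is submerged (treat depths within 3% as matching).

q = Q/b = 61.0/11.1 = 5.50 ft²/s; V₁ = q/y₁ = 9.47 ft/s. Fr₁ = V₁/√(g·y₁) = 2.19.
From the momentum equation for a rectangular channel, y₂/y₁ = ½[√(1 + 8Fr₁²) − 1] = ½[√39.46 − 1] = 2.64.
y₂ = 2.64 × 0.580 = 1.53 ft.
Tailwater y_tw = 1.52 ft: y_tw ≈ y₂, so the jump forms here.

y₂ = 1.53 ft; the jump forms here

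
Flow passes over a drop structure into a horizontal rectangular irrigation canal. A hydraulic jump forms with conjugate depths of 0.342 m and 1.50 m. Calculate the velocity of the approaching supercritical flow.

For a rectangular channel the momentum equation gives q² = ½·g·y₁·y₂·(y₁ + y₂) = ½×9.81×0.342×1.50×1.84 = 4.63.
q = √4.63 = 2.15 m²/s.
V₁ = q/y₁ = 2.15/0.342 = 6.30 m/s.

V₁ = 6.30 m/s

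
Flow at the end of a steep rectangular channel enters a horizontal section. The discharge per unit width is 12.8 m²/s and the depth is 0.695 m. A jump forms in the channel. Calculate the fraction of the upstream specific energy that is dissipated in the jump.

ΔE/E₁ = 0.623 (62.3%)

V₁ = q/y₁ = 12.8/0.695 = 18.4 m/s. Fr₁ = V₁/√(g·y₁) = 18.4/√(9.81×0.695) = 7.05.
By Bélanger, y₂/y₁ = ½[√(1 + 8Fr₁²) − 1] = ½[√399.0 − 1] = 9.49.
y₂ = 9.49 × 0.695 = 6.59 m.
E₁ = y₁ + V₁²/2g = 18.0 m. ΔE = (y₂ − y₁)³/(4y₁y₂) = 11.2 m. ΔE/E₁ = 11.2/18.0 = 0.623.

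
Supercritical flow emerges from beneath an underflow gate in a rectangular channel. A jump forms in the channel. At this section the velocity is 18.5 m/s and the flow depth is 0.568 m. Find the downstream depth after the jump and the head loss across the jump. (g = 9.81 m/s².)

Fr₁ = V₁/√(g·y₁) = 18.5/√(9.81×0.568) = 7.84.
Bélanger equation: y₂/y₁ = ½[√(1 + 8Fr₁²) − 1] = ½[√492.4 − 1] = 10.6.
y₂ = 10.6 × 0.568 = 6.02 m.
q = V₁·y₁ = 18.5 × 0.568 = 10.5 m²/s. V₂ = q/y₂ = 10.5/6.02 = 1.75 m/s. E₁ = y₁ + V₁²/2g = 18.0 m; E₂ = y₂ + V₂²/2g = 6.17 m. ΔE = E₁ − E₂ = 11.8 m.

y₂ = 6.02 m; ΔE = 11.8 m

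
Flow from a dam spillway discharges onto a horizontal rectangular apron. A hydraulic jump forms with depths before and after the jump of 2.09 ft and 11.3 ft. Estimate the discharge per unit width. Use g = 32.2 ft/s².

For a rectangular channel the momentum equation gives q² = ½·g·y₁·y₂·(y₁ + y₂) = ½×32.2×2.09×11.3×13.4 = 5091.
q = √5091 = 71.4 ft²/s.

q = 71.4 ft²/s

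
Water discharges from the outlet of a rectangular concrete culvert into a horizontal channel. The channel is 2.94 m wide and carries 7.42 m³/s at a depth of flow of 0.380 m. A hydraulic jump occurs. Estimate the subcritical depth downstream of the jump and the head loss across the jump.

y₂ = 1.67 m; ΔE = 0.843 m

q = Q/b = 7.42/2.94 = 2.52 m²/s; V₁ = q/y₁ = 6.64 m/s. Fr₁ = V₁/√(g·y₁) = 3.44.
By Bélanger, y₂/y₁ = ½[√(1 + 8Fr₁²) − 1] = ½[√95.66 − 1] = 4.39.
y₂ = 4.39 × 0.380 = 1.67 m.
V₂ = q/y₂ = 2.52/1.67 = 1.51 m/s. E₁ = y₁ + V₁²/2g = 2.63 m; E₂ = y₂ + V₂²/2g = 1.78 m. ΔE = E₁ − E₂ = 0.843 m.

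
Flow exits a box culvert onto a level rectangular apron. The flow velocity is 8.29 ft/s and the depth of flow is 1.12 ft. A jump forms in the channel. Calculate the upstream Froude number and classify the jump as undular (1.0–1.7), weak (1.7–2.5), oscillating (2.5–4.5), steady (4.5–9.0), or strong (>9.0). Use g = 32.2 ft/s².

Fr₁ = V₁/√(g·y₁) = 8.29/√(32.2×1.12) = 1.38.
Fr₁ = 1.38 lies in the undular range.

Fr₁ = 1.38; undular jump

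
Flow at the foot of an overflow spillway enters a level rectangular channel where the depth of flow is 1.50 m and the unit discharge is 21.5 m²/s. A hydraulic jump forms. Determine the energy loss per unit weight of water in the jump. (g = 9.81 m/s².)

ΔE = 4.31 m

V₁ = q/y₁ = 21.5/1.50 = 14.3 m/s. Fr₁ = V₁/√(g·y₁) = 14.3/√(9.81×1.50) = 3.74.
From the momentum equation for a rectangular channel, y₂/y₁ = ½[√(1 + 8Fr₁²) − 1] = ½[√112.7 − 1] = 4.81.
y₂ = 4.81 × 1.50 = 7.21 m.
V₂ = q/y₂ = 21.5/7.21 = 2.98 m/s. E₁ = y₁ + V₁²/2g = 12.0 m; E₂ = y₂ + V₂²/2g = 7.66 m. ΔE = E₁ − E₂ = 4.31 m.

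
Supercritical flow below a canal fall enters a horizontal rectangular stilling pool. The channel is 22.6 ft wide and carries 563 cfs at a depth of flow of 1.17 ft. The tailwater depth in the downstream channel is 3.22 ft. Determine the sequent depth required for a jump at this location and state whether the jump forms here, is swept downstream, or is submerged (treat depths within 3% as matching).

y₂ = 5.18 ft; the jump is swept downstream

q = Q/b = 563/22.6 = 24.9 ft²/s; V₁ = q/y₁ = 21.3 ft/s. Fr₁ = V₁/√(g·y₁) = 3.47.
Conjugate-depth relation: y₂/y₁ = ½[√(1 + 8Fr₁²) − 1] = ½[√97.27 − 1] = 4.43.
y₂ = 4.43 × 1.17 = 5.18 ft.
Tailwater y_tw = 3.22 ft: y_tw < y₂, so the jump is swept downstream.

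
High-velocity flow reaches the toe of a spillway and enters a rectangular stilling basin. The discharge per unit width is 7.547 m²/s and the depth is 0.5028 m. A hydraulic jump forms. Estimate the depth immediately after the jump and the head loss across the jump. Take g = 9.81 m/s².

V₁ = q/y₁ = 7.547/0.5028 = 15.01 m/s. Fr₁ = V₁/√(g·y₁) = 15.01/√(9.81×0.5028) = 6.758.
Conjugate-depth relation: y₂/y₁ = ½[√(1 + 8Fr₁²) − 1] = ½[√366.41 − 1] = 9.071.
y₂ = 9.071 × 0.5028 = 4.561 m.
V₂ = q/y₂ = 7.547/4.561 = 1.655 m/s. E₁ = y₁ + V₁²/2g = 11.99 m; E₂ = y₂ + V₂²/2g = 4.700 m. ΔE = E₁ − E₂ = 7.285 m.

y₂ = 4.561 m; ΔE = 7.285 m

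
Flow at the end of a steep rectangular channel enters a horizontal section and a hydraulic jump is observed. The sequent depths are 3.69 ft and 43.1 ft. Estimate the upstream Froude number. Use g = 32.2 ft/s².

Fr₁ = 8.61

For a rectangular channel the momentum equation gives q² = ½·g·y₁·y₂·(y₁ + y₂) = ½×32.2×3.69×43.1×46.8 = 119807.
q = √119807 = 346 ft²/s.
V₁ = q/y₁ = 93.8 ft/s; Fr₁ = V₁/√(g·y₁) = 8.61.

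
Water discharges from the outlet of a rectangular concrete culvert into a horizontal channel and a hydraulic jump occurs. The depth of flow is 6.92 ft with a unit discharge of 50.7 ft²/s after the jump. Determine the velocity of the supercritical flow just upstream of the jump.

V₁ = 20.6 ft/s

V₂ = q/y₂ = 50.7/6.92 = 7.33 ft/s; Fr₂ = V₂/√(g·y₂) = 0.491.
Applying the sequent-depth relation in reverse, y₁/y₂ = ½[√(1 + 8Fr₂²) − 1] = ½[√2.927 − 1] = 0.355.
y₁ = 0.355 × 6.92 = 2.46 ft.
V₁ = q/y₁ = 50.7/2.46 = 20.6 ft/s.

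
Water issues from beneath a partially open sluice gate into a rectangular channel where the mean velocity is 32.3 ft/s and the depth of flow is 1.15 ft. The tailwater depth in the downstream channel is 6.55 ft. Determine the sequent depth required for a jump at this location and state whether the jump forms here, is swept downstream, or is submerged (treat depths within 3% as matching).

y₂ = 8.08 ft; the jump is swept downstream

Fr₁ = V₁/√(g·y₁) = 32.3/√(32.2×1.15) = 5.31.
Bélanger equation: y₂/y₁ = ½[√(1 + 8Fr₁²) − 1] = ½[√226.4 − 1] = 7.02.
y₂ = 7.02 × 1.15 = 8.08 ft.
Tailwater y_tw = 6.55 ft: y_tw < y₂, so the jump is swept downstream.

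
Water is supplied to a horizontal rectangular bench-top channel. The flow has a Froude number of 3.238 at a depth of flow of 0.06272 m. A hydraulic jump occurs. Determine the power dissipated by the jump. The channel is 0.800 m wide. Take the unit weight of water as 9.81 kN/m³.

P = 0.1431 kW

Fr₁ = 3.238 (given).
Bélanger equation: y₂/y₁ = ½[√(1 + 8Fr₁²) − 1] = ½[√84.877 − 1] = 4.106.
y₂ = 4.106 × 0.06272 = 0.2576 m.
V₁ = Fr₁·√(g·y₁) = 3.238×√(9.81×0.06272) = 2.540 m/s; q = V₁·y₁ = 0.1593 m²/s. V₂ = q/y₂ = 0.1593/0.2576 = 0.6185 m/s. E₁ = y₁ + V₁²/2g = 0.3915 m; E₂ = y₂ + V₂²/2g = 0.2771 m. ΔE = E₁ − E₂ = 0.1145 m.
Q = q·b = 0.1593 × 0.800 = 0.1274 m³/s. P = γ·Q·ΔE = 9.81 × 0.1274 × 0.1145 = 0.1431 kW.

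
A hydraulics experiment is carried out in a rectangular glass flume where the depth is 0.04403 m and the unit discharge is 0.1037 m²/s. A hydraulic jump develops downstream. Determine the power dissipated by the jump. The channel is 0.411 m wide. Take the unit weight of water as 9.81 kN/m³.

V₁ = q/y₁ = 0.1037/0.04403 = 2.355 m/s. Fr₁ = V₁/√(g·y₁) = 2.355/√(9.81×0.04403) = 3.584.
By Bélanger, y₂/y₁ = ½[√(1 + 8Fr₁²) − 1] = ½[√103.74 − 1] = 4.593.
y₂ = 4.593 × 0.04403 = 0.2022 m.
Head loss: ΔE = (y₂ − y₁)³/(4y₁y₂) = (0.2022 − 0.04403)³/(4×0.04403×0.2022) = 0.003958/0.03561 = 0.1111 m.
Q = q·b = 0.1037 × 0.411 = 0.04262 m³/s. P = γ·Q·ΔE = 9.81 × 0.04262 × 0.1111 = 0.04647 kW.

P = 0.04647 kW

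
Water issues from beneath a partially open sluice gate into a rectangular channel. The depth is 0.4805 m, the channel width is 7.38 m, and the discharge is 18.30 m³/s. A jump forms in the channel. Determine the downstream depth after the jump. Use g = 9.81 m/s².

q = Q/b = 18.30/7.38 = 2.480 m²/s; V₁ = q/y₁ = 5.161 m/s. Fr₁ = V₁/√(g·y₁) = 2.377.
Conjugate-depth relation: y₂/y₁ = ½[√(1 + 8Fr₁²) − 1] = ½[√46.199 − 1] = 2.898.
y₂ = 2.898 × 0.4805 = 1.393 m.

y₂ = 1.393 m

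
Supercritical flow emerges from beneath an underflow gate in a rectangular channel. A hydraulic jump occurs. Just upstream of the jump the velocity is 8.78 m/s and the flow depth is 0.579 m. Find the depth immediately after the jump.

y₂ = 2.74 m

Fr₁ = V₁/√(g·y₁) = 8.78/√(9.81×0.579) = 3.68.
Conjugate-depth relation: y₂/y₁ = ½[√(1 + 8Fr₁²) − 1] = ½[√109.6 − 1] = 4.73.
y₂ = 4.73 × 0.579 = 2.74 m.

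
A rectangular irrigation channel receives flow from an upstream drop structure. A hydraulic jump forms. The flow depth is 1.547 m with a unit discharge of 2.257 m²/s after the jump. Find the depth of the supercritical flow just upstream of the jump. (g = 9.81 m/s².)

y₁ = 0.3533 m

V₂ = q/y₂ = 2.257/1.547 = 1.459 m/s; Fr₂ = V₂/√(g·y₂) = 0.3745.
The Bélanger relation is symmetric: y₁/y₂ = ½[√(1 + 8Fr₂²) − 1] = ½[√2.1221 − 1] = 0.2284.
y₁ = 0.2284 × 1.547 = 0.3533 m.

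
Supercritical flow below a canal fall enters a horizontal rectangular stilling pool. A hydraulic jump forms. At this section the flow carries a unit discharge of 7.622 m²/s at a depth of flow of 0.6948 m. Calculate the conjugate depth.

V₁ = q/y₁ = 7.622/0.6948 = 10.97 m/s. Fr₁ = V₁/√(g·y₁) = 10.97/√(9.81×0.6948) = 4.202.
Sequent-depth ratio: y₂/y₁ = ½[√(1 + 8Fr₁²) − 1] = ½[√142.25 − 1] = 5.463.
y₂ = 5.463 × 0.6948 = 3.796 m.

y₂ = 3.796 m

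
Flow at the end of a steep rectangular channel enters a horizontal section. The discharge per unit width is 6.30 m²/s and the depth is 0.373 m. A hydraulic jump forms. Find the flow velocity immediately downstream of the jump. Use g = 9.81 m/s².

V₂ = 1.41 m/s

V₁ = q/y₁ = 6.30/0.373 = 16.9 m/s. Fr₁ = V₁/√(g·y₁) = 16.9/√(9.81×0.373) = 8.83.
From the momentum equation for a rectangular channel, y₂/y₁ = ½[√(1 + 8Fr₁²) − 1] = ½[√624.7 − 1] = 12.0.
y₂ = 12.0 × 0.373 = 4.47 m.
V₂ = q/y₂ = 6.30/4.47 = 1.41 m/s.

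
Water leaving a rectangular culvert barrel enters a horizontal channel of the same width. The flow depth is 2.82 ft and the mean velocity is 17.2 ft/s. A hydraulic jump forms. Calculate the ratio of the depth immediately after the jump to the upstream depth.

y₂/y₁ = 2.10

Fr₁ = V₁/√(g·y₁) = 17.2/√(32.2×2.82) = 1.80.
From the momentum equation for a rectangular channel, y₂/y₁ = ½[√(1 + 8Fr₁²) − 1] = ½[√27.06 − 1] = 2.10.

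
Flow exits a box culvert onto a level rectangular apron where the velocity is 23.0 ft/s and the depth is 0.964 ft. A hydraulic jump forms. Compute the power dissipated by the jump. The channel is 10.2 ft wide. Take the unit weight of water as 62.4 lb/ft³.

P = 95.6 hp

Fr₁ = V₁/√(g·y₁) = 23.0/√(32.2×0.964) = 4.13.
Conjugate-depth relation: y₂/y₁ = ½[√(1 + 8Fr₁²) − 1] = ½[√137.3 − 1] = 5.36.
y₂ = 5.36 × 0.964 = 5.17 ft.
Head loss: ΔE = (y₂ − y₁)³/(4y₁y₂) = (5.17 − 0.964)³/(4×0.964×5.17) = 74.2/19.9 = 3.73 ft.
q = V₁·y₁ = 23.0 × 0.964 = 22.2 ft²/s. Q = q·b = 22.2 × 10.2 = 226 cfs. P = γ·Q·ΔE/550 = 62.4 × 226 × 3.73 / 550 = 95.6 hp.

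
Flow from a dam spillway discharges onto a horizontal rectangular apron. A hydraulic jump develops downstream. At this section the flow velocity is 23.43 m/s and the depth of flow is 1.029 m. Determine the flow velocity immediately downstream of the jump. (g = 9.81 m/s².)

V₂ = 2.357 m/s

Fr₁ = V₁/√(g·y₁) = 23.43/√(9.81×1.029) = 7.374.
Sequent-depth ratio: y₂/y₁ = ½[√(1 + 8Fr₁²) − 1] = ½[√436.06 − 1] = 9.941.
y₂ = 9.941 × 1.029 = 10.23 m.
q = V₁·y₁ = 23.43 × 1.029 = 24.11 m²/s.
V₂ = q/y₂ = 24.11/10.23 = 2.357 m/s.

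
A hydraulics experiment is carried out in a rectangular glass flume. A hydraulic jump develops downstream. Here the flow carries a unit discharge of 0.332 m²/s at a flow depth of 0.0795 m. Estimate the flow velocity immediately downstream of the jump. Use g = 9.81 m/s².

V₂ = 0.673 m/s

V₁ = q/y₁ = 0.332/0.0795 = 4.18 m/s. Fr₁ = V₁/√(g·y₁) = 4.18/√(9.81×0.0795) = 4.73.
Bélanger equation: y₂/y₁ = ½[√(1 + 8Fr₁²) − 1] = ½[√179.9 − 1] = 6.21.
y₂ = 6.21 × 0.0795 = 0.493 m.
V₂ = q/y₂ = 0.332/0.493 = 0.673 m/s.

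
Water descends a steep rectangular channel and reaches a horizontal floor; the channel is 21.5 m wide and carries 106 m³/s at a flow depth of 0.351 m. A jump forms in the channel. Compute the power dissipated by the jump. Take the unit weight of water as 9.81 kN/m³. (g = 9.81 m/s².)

q = Q/b = 106/21.5 = 4.93 m²/s; V₁ = q/y₁ = 14.0 m/s. Fr₁ = V₁/√(g·y₁) = 7.57.
From the momentum equation for a rectangular channel, y₂/y₁ = ½[√(1 + 8Fr₁²) − 1] = ½[√459.4 − 1] = 10.2.
y₂ = 10.2 × 0.351 = 3.59 m.
V₂ = q/y₂ = 4.93/3.59 = 1.37 m/s. E₁ = y₁ + V₁²/2g = 10.4 m; E₂ = y₂ + V₂²/2g = 3.68 m. ΔE = E₁ − E₂ = 6.72 m.
P = γ·Q·ΔE = 9.81 × 106 × 6.72 = 6993 kW.

P = 6993 kW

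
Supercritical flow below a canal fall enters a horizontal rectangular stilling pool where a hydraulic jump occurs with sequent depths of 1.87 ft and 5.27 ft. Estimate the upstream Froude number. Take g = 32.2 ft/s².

Fr₁ = 2.32

For a rectangular channel the momentum equation gives q² = ½·g·y₁·y₂·(y₁ + y₂) = ½×32.2×1.87×5.27×7.14 = 1133.
q = √1133 = 33.7 ft²/s.
V₁ = q/y₁ = 18.0 ft/s; Fr₁ = V₁/√(g·y₁) = 2.32.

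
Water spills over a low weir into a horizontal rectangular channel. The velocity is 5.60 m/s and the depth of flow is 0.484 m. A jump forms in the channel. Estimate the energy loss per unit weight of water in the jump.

Fr₁ = V₁/√(g·y₁) = 5.60/√(9.81×0.484) = 2.57.
Conjugate-depth relation: y₂/y₁ = ½[√(1 + 8Fr₁²) − 1] = ½[√53.84 − 1] = 3.17.
y₂ = 3.17 × 0.484 = 1.53 m.
q = V₁·y₁ = 5.60 × 0.484 = 2.71 m²/s. V₂ = q/y₂ = 2.71/1.53 = 1.77 m/s. E₁ = y₁ + V₁²/2g = 2.08 m; E₂ = y₂ + V₂²/2g = 1.69 m. ΔE = E₁ − E₂ = 0.390 m.

ΔE = 0.390 m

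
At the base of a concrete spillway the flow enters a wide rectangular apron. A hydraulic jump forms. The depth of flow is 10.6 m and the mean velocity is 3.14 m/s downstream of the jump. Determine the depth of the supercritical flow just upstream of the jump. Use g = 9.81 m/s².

y₁ = 1.73 m

Fr₂ = V₂/√(g·y₂) = 3.14/√(9.81×10.6) = 0.308.
The Bélanger relation is symmetric: y₁/y₂ = ½[√(1 + 8Fr₂²) − 1] = ½[√1.759 − 1] = 0.163.
y₁ = 0.163 × 10.6 = 1.73 m.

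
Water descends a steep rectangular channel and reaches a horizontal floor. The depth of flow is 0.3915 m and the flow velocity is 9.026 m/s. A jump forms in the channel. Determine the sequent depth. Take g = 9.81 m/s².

Fr₁ = V₁/√(g·y₁) = 9.026/√(9.81×0.3915) = 4.606.
By Bélanger, y₂/y₁ = ½[√(1 + 8Fr₁²) − 1] = ½[√170.70 − 1] = 6.033.
y₂ = 6.033 × 0.3915 = 2.362 m.

y₂ = 2.362 m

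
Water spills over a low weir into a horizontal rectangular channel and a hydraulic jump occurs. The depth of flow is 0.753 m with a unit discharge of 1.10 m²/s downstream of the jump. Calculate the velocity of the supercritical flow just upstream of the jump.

V₂ = q/y₂ = 1.10/0.753 = 1.46 m/s; Fr₂ = V₂/√(g·y₂) = 0.537.
From the momentum equation (using Fr₂), y₁/y₂ = ½[√(1 + 8Fr₂²) − 1] = ½[√3.311 − 1] = 0.410.
y₁ = 0.410 × 0.753 = 0.309 m.
V₁ = q/y₁ = 1.10/0.309 = 3.56 m/s.

V₁ = 3.56 m/s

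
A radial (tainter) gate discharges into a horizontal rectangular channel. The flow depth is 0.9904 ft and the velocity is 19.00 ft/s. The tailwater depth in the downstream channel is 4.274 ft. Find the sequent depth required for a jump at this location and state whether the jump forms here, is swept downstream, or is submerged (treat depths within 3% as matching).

Fr₁ = V₁/√(g·y₁) = 19.00/√(32.2×0.9904) = 3.364.
Conjugate-depth relation: y₂/y₁ = ½[√(1 + 8Fr₁²) − 1] = ½[√91.559 − 1] = 4.284.
y₂ = 4.284 × 0.9904 = 4.243 ft.
Tailwater y_tw = 4.274 ft: y_tw ≈ y₂, so the jump forms here.

y₂ = 4.243 ft; the jump forms here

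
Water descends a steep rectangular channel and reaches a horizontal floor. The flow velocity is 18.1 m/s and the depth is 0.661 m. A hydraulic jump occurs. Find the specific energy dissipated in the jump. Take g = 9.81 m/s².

Fr₁ = V₁/√(g·y₁) = 18.1/√(9.81×0.661) = 7.11.
From the momentum equation for a rectangular channel, y₂/y₁ = ½[√(1 + 8Fr₁²) − 1] = ½[√405.2 − 1] = 9.56.
y₂ = 9.56 × 0.661 = 6.32 m.
q = V₁·y₁ = 18.1 × 0.661 = 12.0 m²/s. V₂ = q/y₂ = 12.0/6.32 = 1.89 m/s. E₁ = y₁ + V₁²/2g = 17.4 m; E₂ = y₂ + V₂²/2g = 6.50 m. ΔE = E₁ − E₂ = 10.9 m.

ΔE = 10.9 m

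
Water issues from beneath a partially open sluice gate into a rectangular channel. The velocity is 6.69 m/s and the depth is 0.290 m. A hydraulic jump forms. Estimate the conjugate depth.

Fr₁ = V₁/√(g·y₁) = 6.69/√(9.81×0.290) = 3.97.
From the momentum equation for a rectangular channel, y₂/y₁ = ½[√(1 + 8Fr₁²) − 1] = ½[√126.9 − 1] = 5.13.
y₂ = 5.13 × 0.290 = 1.49 m.

y₂ = 1.49 m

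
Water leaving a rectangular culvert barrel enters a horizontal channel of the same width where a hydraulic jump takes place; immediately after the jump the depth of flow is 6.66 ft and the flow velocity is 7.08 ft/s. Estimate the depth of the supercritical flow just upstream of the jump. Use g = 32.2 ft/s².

y₁ = 2.31 ft

Fr₂ = V₂/√(g·y₂) = 7.08/√(32.2×6.66) = 0.483.
From the momentum equation (using Fr₂), y₁/y₂ = ½[√(1 + 8Fr₂²) − 1] = ½[√2.870 − 1] = 0.347.
y₁ = 0.347 × 6.66 = 2.31 ft.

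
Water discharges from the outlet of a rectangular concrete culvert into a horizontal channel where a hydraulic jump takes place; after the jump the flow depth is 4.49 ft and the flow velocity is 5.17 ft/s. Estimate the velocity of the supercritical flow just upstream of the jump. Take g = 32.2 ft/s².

V₁ = 18.0 ft/s

Fr₂ = V₂/√(g·y₂) = 5.17/√(32.2×4.49) = 0.430.
Since the conjugate-depth ratio holds either way, y₁/y₂ = ½[√(1 + 8Fr₂²) − 1] = ½[√2.479 − 1] = 0.287.
y₁ = 0.287 × 4.49 = 1.29 ft.
V₁ = q/y₁ = 23.2/1.29 = 18.0 ft/s.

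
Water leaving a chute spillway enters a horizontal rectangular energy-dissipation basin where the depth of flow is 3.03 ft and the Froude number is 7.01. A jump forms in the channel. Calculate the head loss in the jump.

ΔE = 48.1 ft

Fr₁ = 7.01 (given).
Conjugate-depth relation: y₂/y₁ = ½[√(1 + 8Fr₁²) − 1] = ½[√394.1 − 1] = 9.43.
y₂ = 9.43 × 3.03 = 28.6 ft.
Head loss: ΔE = (y₂ − y₁)³/(4y₁y₂) = (28.6 − 3.03)³/(4×3.03×28.6) = 16643/346 = 48.1 ft.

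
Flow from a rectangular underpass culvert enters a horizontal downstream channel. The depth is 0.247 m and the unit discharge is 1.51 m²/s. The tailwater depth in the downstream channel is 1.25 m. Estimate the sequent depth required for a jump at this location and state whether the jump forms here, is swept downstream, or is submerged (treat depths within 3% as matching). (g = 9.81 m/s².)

y₂ = 1.25 m; the jump forms here

V₁ = q/y₁ = 1.51/0.247 = 6.11 m/s. Fr₁ = V₁/√(g·y₁) = 6.11/√(9.81×0.247) = 3.93.
Bélanger equation: y₂/y₁ = ½[√(1 + 8Fr₁²) − 1] = ½[√124.4 − 1] = 5.08.
y₂ = 5.08 × 0.247 = 1.25 m.
Tailwater y_tw = 1.25 m: y_tw ≈ y₂, so the jump forms here.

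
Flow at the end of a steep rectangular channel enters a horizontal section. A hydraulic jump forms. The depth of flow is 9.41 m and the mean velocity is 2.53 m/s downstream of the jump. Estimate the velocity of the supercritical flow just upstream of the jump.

Fr₂ = V₂/√(g·y₂) = 2.53/√(9.81×9.41) = 0.263.
Applying the sequent-depth relation in reverse, y₁/y₂ = ½[√(1 + 8Fr₂²) − 1] = ½[√1.555 − 1] = 0.123.
y₁ = 0.123 × 9.41 = 1.16 m.
V₁ = q/y₁ = 23.8/1.16 = 20.5 m/s.

V₁ = 20.5 m/s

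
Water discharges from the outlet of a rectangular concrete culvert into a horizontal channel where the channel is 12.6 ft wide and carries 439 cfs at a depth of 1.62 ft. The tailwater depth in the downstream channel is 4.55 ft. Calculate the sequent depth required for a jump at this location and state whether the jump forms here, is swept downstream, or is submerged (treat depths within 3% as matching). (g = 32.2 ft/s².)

y₂ = 6.06 ft; the jump is swept downstream

q = Q/b = 439/12.6 = 34.8 ft²/s; V₁ = q/y₁ = 21.5 ft/s. Fr₁ = V₁/√(g·y₁) = 2.98.
Conjugate-depth relation: y₂/y₁ = ½[√(1 + 8Fr₁²) − 1] = ½[√71.94 − 1] = 3.74.
y₂ = 3.74 × 1.62 = 6.06 ft.
Tailwater y_tw = 4.55 ft: y_tw < y₂, so the jump is swept downstream.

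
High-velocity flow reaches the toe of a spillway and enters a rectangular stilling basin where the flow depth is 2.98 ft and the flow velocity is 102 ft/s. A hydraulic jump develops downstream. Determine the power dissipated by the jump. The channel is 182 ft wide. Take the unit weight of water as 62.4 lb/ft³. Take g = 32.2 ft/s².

P = 761434 hp

Fr₁ = V₁/√(g·y₁) = 102/√(32.2×2.98) = 10.4.
Conjugate-depth relation: y₂/y₁ = ½[√(1 + 8Fr₁²) − 1] = ½[√868.4 − 1] = 14.2.
y₂ = 14.2 × 2.98 = 42.4 ft.
Head loss: ΔE = (y₂ − y₁)³/(4y₁y₂) = (42.4 − 2.98)³/(4×2.98×42.4) = 61341/506 = 121 ft.
q = V₁·y₁ = 102 × 2.98 = 304 ft²/s. Q = q·b = 304 × 182 = 55321 cfs. P = γ·Q·ΔE/550 = 62.4 × 55321 × 121 / 550 = 761434 hp.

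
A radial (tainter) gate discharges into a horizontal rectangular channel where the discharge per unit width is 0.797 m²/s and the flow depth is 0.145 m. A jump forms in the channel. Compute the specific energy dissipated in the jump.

ΔE = 0.767 m

V₁ = q/y₁ = 0.797/0.145 = 5.50 m/s. Fr₁ = V₁/√(g·y₁) = 5.50/√(9.81×0.145) = 4.61.
Bélanger equation: y₂/y₁ = ½[√(1 + 8Fr₁²) − 1] = ½[√170.9 − 1] = 6.04.
y₂ = 6.04 × 0.145 = 0.875 m.
Head loss: ΔE = (y₂ − y₁)³/(4y₁y₂) = (0.875 − 0.145)³/(4×0.145×0.875) = 0.390/0.508 = 0.767 m.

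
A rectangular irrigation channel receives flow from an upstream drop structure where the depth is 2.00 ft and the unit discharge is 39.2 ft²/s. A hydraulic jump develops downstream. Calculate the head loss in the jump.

ΔE = 1.32 ft

V₁ = q/y₁ = 39.2/2.00 = 19.6 ft/s. Fr₁ = V₁/√(g·y₁) = 19.6/√(32.2×2.00) = 2.44.
From the momentum equation for a rectangular channel, y₂/y₁ = ½[√(1 + 8Fr₁²) − 1] = ½[√48.72 − 1] = 2.99.
y₂ = 2.99 × 2.00 = 5.98 ft.
V₂ = q/y₂ = 39.2/5.98 = 6.56 ft/s. E₁ = y₁ + V₁²/2g = 7.97 ft; E₂ = y₂ + V₂²/2g = 6.65 ft. ΔE = E₁ − E₂ = 1.32 ft.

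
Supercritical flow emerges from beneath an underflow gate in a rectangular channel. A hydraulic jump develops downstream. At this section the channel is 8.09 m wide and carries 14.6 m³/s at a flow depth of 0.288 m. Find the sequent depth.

y₂ = 1.38 m

q = Q/b = 14.6/8.09 = 1.80 m²/s; V₁ = q/y₁ = 6.27 m/s. Fr₁ = V₁/√(g·y₁) = 3.73.
By Bélanger, y₂/y₁ = ½[√(1 + 8Fr₁²) − 1] = ½[√112.2 − 1] = 4.80.
y₂ = 4.80 × 0.288 = 1.38 m.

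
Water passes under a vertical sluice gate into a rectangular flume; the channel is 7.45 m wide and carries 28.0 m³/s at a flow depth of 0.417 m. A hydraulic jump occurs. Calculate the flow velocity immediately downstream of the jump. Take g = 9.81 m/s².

V₂ = 1.55 m/s

q = Q/b = 28.0/7.45 = 3.76 m²/s; V₁ = q/y₁ = 9.01 m/s. Fr₁ = V₁/√(g·y₁) = 4.46.
Bélanger equation: y₂/y₁ = ½[√(1 + 8Fr₁²) − 1] = ½[√159.9 − 1] = 5.82.
y₂ = 5.82 × 0.417 = 2.43 m.
V₂ = q/y₂ = 3.76/2.43 = 1.55 m/s.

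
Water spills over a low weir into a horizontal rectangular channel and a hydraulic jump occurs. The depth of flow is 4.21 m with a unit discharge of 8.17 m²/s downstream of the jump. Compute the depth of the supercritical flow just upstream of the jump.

V₂ = q/y₂ = 8.17/4.21 = 1.94 m/s; Fr₂ = V₂/√(g·y₂) = 0.302.
Applying the sequent-depth relation in reverse, y₁/y₂ = ½[√(1 + 8Fr₂²) − 1] = ½[√1.729 − 1] = 0.158.
y₁ = 0.158 × 4.21 = 0.663 m.

y₁ = 0.663 m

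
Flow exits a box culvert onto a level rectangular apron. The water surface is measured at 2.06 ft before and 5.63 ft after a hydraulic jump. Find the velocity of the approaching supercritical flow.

V₁ = 18.4 ft/s

For a rectangular channel the momentum equation gives q² = ½·g·y₁·y₂·(y₁ + y₂) = ½×32.2×2.06×5.63×7.69 = 1436.
q = √1436 = 37.9 ft²/s.
V₁ = q/y₁ = 37.9/2.06 = 18.4 ft/s.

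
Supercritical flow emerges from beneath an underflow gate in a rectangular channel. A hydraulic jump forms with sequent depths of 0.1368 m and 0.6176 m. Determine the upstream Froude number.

Fr₁ = 3.528

For a rectangular channel the momentum equation gives q² = ½·g·y₁·y₂·(y₁ + y₂) = ½×9.81×0.1368×0.6176×0.7544 = 0.3126.
q = √0.3126 = 0.5591 m²/s.
V₁ = q/y₁ = 4.087 m/s; Fr₁ = V₁/√(g·y₁) = 3.528.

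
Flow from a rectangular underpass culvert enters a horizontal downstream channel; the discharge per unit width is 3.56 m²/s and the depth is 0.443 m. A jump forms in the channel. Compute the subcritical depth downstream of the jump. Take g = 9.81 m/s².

V₁ = q/y₁ = 3.56/0.443 = 8.04 m/s. Fr₁ = V₁/√(g·y₁) = 8.04/√(9.81×0.443) = 3.85.
By Bélanger, y₂/y₁ = ½[√(1 + 8Fr₁²) − 1] = ½[√119.9 − 1] = 4.97.
y₂ = 4.97 × 0.443 = 2.20 m.

y₂ = 2.20 m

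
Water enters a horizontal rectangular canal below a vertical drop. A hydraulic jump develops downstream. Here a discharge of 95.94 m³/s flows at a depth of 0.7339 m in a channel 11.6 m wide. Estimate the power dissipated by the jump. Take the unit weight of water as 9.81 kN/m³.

P = 2807 kW

q = Q/b = 95.94/11.6 = 8.271 m²/s; V₁ = q/y₁ = 11.27 m/s. Fr₁ = V₁/√(g·y₁) = 4.200.
From the momentum equation for a rectangular channel, y₂/y₁ = ½[√(1 + 8Fr₁²) − 1] = ½[√142.12 − 1] = 5.461.
y₂ = 5.461 × 0.7339 = 4.008 m.
V₂ = q/y₂ = 8.271/4.008 = 2.064 m/s. E₁ = y₁ + V₁²/2g = 7.207 m; E₂ = y₂ + V₂²/2g = 4.225 m. ΔE = E₁ − E₂ = 2.982 m.
P = γ·Q·ΔE = 9.81 × 95.94 × 2.982 = 2807 kW.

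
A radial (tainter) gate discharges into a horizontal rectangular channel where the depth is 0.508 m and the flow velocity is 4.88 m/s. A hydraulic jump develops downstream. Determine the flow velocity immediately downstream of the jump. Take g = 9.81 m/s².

V₂ = 1.85 m/s

Fr₁ = V₁/√(g·y₁) = 4.88/√(9.81×0.508) = 2.19.
Sequent-depth ratio: y₂/y₁ = ½[√(1 + 8Fr₁²) − 1] = ½[√39.23 − 1] = 2.63.
y₂ = 2.63 × 0.508 = 1.34 m.
q = V₁·y₁ = 4.88 × 0.508 = 2.48 m²/s.
V₂ = q/y₂ = 2.48/1.34 = 1.85 m/s.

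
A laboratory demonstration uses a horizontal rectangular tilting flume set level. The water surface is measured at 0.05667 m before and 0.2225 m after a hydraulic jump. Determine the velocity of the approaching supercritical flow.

For a rectangular channel the momentum equation gives q² = ½·g·y₁·y₂·(y₁ + y₂) = ½×9.81×0.05667×0.2225×0.2792 = 0.01727.
q = √0.01727 = 0.1314 m²/s.
V₁ = q/y₁ = 0.1314/0.05667 = 2.319 m/s.

V₁ = 2.319 m/s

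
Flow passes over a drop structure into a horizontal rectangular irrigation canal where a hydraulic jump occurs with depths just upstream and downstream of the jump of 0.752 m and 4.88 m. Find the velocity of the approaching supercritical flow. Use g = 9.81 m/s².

For a rectangular channel the momentum equation gives q² = ½·g·y₁·y₂·(y₁ + y₂) = ½×9.81×0.752×4.88×5.63 = 101.
q = √101 = 10.1 m²/s.
V₁ = q/y₁ = 10.1/0.752 = 13.4 m/s.

V₁ = 13.4 m/s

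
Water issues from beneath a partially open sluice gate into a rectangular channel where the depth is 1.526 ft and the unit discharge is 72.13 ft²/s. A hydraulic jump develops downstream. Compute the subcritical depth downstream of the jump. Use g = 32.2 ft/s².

y₂ = 13.81 ft

V₁ = q/y₁ = 72.13/1.526 = 47.27 ft/s. Fr₁ = V₁/√(g·y₁) = 47.27/√(32.2×1.526) = 6.743.
Conjugate-depth relation: y₂/y₁ = ½[√(1 + 8Fr₁²) − 1] = ½[√364.75 − 1] = 9.049.
y₂ = 9.049 × 1.526 = 13.81 ft.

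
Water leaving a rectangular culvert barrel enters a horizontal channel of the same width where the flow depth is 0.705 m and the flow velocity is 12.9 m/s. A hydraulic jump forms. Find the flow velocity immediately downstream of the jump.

V₂ = 2.00 m/s

Fr₁ = V₁/√(g·y₁) = 12.9/√(9.81×0.705) = 4.91.
Bélanger equation: y₂/y₁ = ½[√(1 + 8Fr₁²) − 1] = ½[√193.5 − 1] = 6.46.
y₂ = 6.46 × 0.705 = 4.55 m.
q = V₁·y₁ = 12.9 × 0.705 = 9.09 m²/s.
V₂ = q/y₂ = 9.09/4.55 = 2.00 m/s.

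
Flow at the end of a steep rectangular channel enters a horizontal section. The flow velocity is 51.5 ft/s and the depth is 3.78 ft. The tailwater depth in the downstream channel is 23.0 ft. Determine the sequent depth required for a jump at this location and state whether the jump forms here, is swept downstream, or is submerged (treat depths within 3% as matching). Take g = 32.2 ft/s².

Fr₁ = V₁/√(g·y₁) = 51.5/√(32.2×3.78) = 4.67.
By Bélanger, y₂/y₁ = ½[√(1 + 8Fr₁²) − 1] = ½[√175.3 − 1] = 6.12.
y₂ = 6.12 × 3.78 = 23.1 ft.
Tailwater y_tw = 23.0 ft: y_tw ≈ y₂, so the jump forms here.

y₂ = 23.1 ft; the jump forms here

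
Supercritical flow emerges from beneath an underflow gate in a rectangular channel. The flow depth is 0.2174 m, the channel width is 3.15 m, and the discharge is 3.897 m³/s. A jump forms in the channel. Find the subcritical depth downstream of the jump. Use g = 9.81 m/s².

y₂ = 1.094 m

q = Q/b = 3.897/3.15 = 1.237 m²/s; V₁ = q/y₁ = 5.691 m/s. Fr₁ = V₁/√(g·y₁) = 3.897.
Conjugate-depth relation: y₂/y₁ = ½[√(1 + 8Fr₁²) − 1] = ½[√122.47 − 1] = 5.033.
y₂ = 5.033 × 0.2174 = 1.094 m.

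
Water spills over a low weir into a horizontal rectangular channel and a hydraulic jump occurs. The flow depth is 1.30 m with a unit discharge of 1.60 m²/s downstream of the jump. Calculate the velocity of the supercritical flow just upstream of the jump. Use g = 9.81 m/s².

V₂ = q/y₂ = 1.60/1.30 = 1.23 m/s; Fr₂ = V₂/√(g·y₂) = 0.345.
Since the conjugate-depth ratio holds either way, y₁/y₂ = ½[√(1 + 8Fr₂²) − 1] = ½[√1.950 − 1] = 0.198.
y₁ = 0.198 × 1.30 = 0.258 m.
V₁ = q/y₁ = 1.60/0.258 = 6.21 m/s.

V₁ = 6.21 m/s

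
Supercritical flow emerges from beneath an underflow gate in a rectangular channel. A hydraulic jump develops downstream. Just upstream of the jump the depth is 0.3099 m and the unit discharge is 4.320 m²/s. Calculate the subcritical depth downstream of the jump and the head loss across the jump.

y₂ = 3.352 m; ΔE = 6.777 m

V₁ = q/y₁ = 4.320/0.3099 = 13.94 m/s. Fr₁ = V₁/√(g·y₁) = 13.94/√(9.81×0.3099) = 7.995.
By Bélanger, y₂/y₁ = ½[√(1 + 8Fr₁²) − 1] = ½[√512.36 − 1] = 10.82.
y₂ = 10.82 × 0.3099 = 3.352 m.
V₂ = q/y₂ = 4.320/3.352 = 1.289 m/s. E₁ = y₁ + V₁²/2g = 10.21 m; E₂ = y₂ + V₂²/2g = 3.437 m. ΔE = E₁ − E₂ = 6.777 m.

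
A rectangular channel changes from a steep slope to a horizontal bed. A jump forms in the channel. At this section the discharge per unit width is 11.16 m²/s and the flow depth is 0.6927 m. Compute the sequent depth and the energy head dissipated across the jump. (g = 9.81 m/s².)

V₁ = q/y₁ = 11.16/0.6927 = 16.11 m/s. Fr₁ = V₁/√(g·y₁) = 16.11/√(9.81×0.6927) = 6.180.
Bélanger equation: y₂/y₁ = ½[√(1 + 8Fr₁²) − 1] = ½[√306.57 − 1] = 8.255.
y₂ = 8.255 × 0.6927 = 5.718 m.
Head loss: ΔE = (y₂ − y₁)³/(4y₁y₂) = (5.718 − 0.6927)³/(4×0.6927×5.718) = 126.9/15.84 = 8.010 m.

y₂ = 5.718 m; ΔE = 8.010 m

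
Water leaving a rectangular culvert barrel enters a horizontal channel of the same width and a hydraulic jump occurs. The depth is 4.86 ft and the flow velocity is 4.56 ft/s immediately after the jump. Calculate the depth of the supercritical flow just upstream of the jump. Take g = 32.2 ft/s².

y₁ = 1.06 ft

Fr₂ = V₂/√(g·y₂) = 4.56/√(32.2×4.86) = 0.365.
Since the conjugate-depth ratio holds either way, y₁/y₂ = ½[√(1 + 8Fr₂²) − 1] = ½[√2.063 − 1] = 0.218.
y₁ = 0.218 × 4.86 = 1.06 ft.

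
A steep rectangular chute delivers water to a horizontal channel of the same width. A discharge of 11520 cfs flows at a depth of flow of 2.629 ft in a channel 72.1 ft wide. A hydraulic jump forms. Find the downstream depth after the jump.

y₂ = 23.28 ft

q = Q/b = 11520/72.1 = 159.8 ft²/s; V₁ = q/y₁ = 60.78 ft/s. Fr₁ = V₁/√(g·y₁) = 6.605.
Bélanger equation: y₂/y₁ = ½[√(1 + 8Fr₁²) − 1] = ½[√350.06 − 1] = 8.855.
y₂ = 8.855 × 2.629 = 23.28 ft.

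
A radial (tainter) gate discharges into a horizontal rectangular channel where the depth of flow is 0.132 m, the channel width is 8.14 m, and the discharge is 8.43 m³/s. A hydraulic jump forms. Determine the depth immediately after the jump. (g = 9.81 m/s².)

q = Q/b = 8.43/8.14 = 1.04 m²/s; V₁ = q/y₁ = 7.85 m/s. Fr₁ = V₁/√(g·y₁) = 6.89.
From the momentum equation for a rectangular channel, y₂/y₁ = ½[√(1 + 8Fr₁²) − 1] = ½[√381.3 − 1] = 9.26.
y₂ = 9.26 × 0.132 = 1.22 m.

y₂ = 1.22 m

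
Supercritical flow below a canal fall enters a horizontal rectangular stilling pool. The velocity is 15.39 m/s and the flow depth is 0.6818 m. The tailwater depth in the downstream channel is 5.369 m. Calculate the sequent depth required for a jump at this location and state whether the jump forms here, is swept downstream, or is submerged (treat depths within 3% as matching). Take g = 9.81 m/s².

Fr₁ = V₁/√(g·y₁) = 15.39/√(9.81×0.6818) = 5.951.
Sequent-depth ratio: y₂/y₁ = ½[√(1 + 8Fr₁²) − 1] = ½[√284.30 − 1] = 7.931.
y₂ = 7.931 × 0.6818 = 5.407 m.
Tailwater y_tw = 5.369 m: y_tw ≈ y₂, so the jump forms here.

y₂ = 5.407 m; the jump forms here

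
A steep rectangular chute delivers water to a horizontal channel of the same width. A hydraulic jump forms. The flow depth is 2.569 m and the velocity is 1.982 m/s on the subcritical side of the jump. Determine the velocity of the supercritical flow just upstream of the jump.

V₁ = 7.944 m/s

Fr₂ = V₂/√(g·y₂) = 1.982/√(9.81×2.569) = 0.3948.
Since the conjugate-depth ratio holds either way, y₁/y₂ = ½[√(1 + 8Fr₂²) − 1] = ½[√2.2470 − 1] = 0.2495.
y₁ = 0.2495 × 2.569 = 0.6410 m.
V₁ = q/y₁ = 5.092/0.6410 = 7.944 m/s.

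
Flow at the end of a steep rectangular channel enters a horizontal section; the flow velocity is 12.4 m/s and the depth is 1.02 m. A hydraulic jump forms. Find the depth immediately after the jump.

Fr₁ = V₁/√(g·y₁) = 12.4/√(9.81×1.02) = 3.92.
From the momentum equation for a rectangular channel, y₂/y₁ = ½[√(1 + 8Fr₁²) − 1] = ½[√123.9 − 1] = 5.07.
y₂ = 5.07 × 1.02 = 5.17 m.

y₂ = 5.17 m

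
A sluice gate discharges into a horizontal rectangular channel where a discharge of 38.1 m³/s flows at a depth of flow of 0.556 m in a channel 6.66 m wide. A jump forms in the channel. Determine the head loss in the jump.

q = Q/b = 38.1/6.66 = 5.72 m²/s; V₁ = q/y₁ = 10.3 m/s. Fr₁ = V₁/√(g·y₁) = 4.41.
By Bélanger, y₂/y₁ = ½[√(1 + 8Fr₁²) − 1] = ½[√156.3 − 1] = 5.75.
y₂ = 5.75 × 0.556 = 3.20 m.
Head loss: ΔE = (y₂ − y₁)³/(4y₁y₂) = (3.20 − 0.556)³/(4×0.556×3.20) = 18.4/7.11 = 2.59 m.

ΔE = 2.59 m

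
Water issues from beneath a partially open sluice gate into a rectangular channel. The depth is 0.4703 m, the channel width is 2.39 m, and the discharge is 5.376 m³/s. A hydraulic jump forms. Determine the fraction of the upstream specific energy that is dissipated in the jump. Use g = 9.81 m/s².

q = Q/b = 5.376/2.39 = 2.249 m²/s; V₁ = q/y₁ = 4.783 m/s. Fr₁ = V₁/√(g·y₁) = 2.227.
Sequent-depth ratio: y₂/y₁ = ½[√(1 + 8Fr₁²) − 1] = ½[√40.666 − 1] = 2.688.
y₂ = 2.688 × 0.4703 = 1.264 m.
E₁ = y₁ + V₁²/2g = 1.636 m. ΔE = (y₂ − y₁)³/(4y₁y₂) = 0.2105 m. ΔE/E₁ = 0.2105/1.636 = 0.129.

ΔE/E₁ = 0.129 (12.9%)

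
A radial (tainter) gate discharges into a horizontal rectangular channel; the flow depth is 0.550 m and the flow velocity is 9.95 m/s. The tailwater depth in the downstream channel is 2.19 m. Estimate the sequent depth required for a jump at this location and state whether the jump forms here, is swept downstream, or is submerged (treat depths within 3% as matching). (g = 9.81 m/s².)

y₂ = 3.07 m; the jump is swept downstream

Fr₁ = V₁/√(g·y₁) = 9.95/√(9.81×0.550) = 4.28.
Sequent-depth ratio: y₂/y₁ = ½[√(1 + 8Fr₁²) − 1] = ½[√147.8 − 1] = 5.58.
y₂ = 5.58 × 0.550 = 3.07 m.
Tailwater y_tw = 2.19 m: y_tw < y₂, so the jump is swept downstream.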